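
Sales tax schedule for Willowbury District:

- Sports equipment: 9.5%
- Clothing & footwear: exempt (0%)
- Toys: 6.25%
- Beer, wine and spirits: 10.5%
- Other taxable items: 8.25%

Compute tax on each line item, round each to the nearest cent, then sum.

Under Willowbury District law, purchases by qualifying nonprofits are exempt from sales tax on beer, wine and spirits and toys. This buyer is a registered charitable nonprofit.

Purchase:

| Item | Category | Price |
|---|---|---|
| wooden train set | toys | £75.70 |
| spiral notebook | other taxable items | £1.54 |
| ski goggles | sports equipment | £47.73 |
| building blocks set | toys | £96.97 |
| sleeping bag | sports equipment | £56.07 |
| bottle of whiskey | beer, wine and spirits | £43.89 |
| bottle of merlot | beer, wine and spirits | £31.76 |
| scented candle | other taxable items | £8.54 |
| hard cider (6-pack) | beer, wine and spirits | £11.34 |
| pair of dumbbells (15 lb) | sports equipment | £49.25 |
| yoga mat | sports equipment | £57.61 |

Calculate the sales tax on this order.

Wooden train set £75.70: toys, buyer-exempt → 0% → £0.00
Spiral notebook £1.54: other taxable items → 8.25% → £0.13
Ski goggles £47.73: sports equipment → 9.5% → £4.53
Building blocks set £96.97: toys, buyer-exempt → 0% → £0.00
Sleeping bag £56.07: sports equipment → 9.5% → £5.33
Bottle of whiskey £43.89: beer, wine and spirits, buyer-exempt → 0% → £0.00
Bottle of merlot £31.76: beer, wine and spirits, buyer-exempt → 0% → £0.00
Scented candle £8.54: other taxable items → 8.25% → £0.70
Hard cider (6-pack) £11.34: beer, wine and spirits, buyer-exempt → 0% → £0.00
Pair of dumbbells (15 lb) £49.25: sports equipment → 9.5% → £4.68
Yoga mat £57.61: sports equipment → 9.5% → £5.47
Total tax = £0.13 + £4.53 + £5.33 + £0.70 + £4.68 + £5.47 = £20.84

£20.84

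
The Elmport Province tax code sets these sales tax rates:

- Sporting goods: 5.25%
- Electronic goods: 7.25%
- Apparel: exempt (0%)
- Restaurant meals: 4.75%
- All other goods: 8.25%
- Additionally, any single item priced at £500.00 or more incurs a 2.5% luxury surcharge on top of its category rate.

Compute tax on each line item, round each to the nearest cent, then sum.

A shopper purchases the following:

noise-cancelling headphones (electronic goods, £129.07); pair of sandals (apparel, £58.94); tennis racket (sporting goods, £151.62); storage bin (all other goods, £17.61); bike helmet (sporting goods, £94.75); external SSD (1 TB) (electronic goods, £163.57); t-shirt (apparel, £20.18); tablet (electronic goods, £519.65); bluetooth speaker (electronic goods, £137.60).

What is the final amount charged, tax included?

Noise-cancelling headphones £129.07: electronic goods → 7.25% → £9.36
Pair of sandals £58.94: apparel → 0% → £0.00
Tennis racket £151.62: sporting goods → 5.25% → £7.96
Storage bin £17.61: all other goods → 8.25% → £1.45
Bike helmet £94.75: sporting goods → 5.25% → £4.97
External SSD (1 TB) £163.57: electronic goods → 7.25% → £11.86
T-shirt £20.18: apparel → 0% → £0.00
Tablet £519.65: electronic goods → 7.25% + 2.5% surcharge = 9.75% → £50.67
Bluetooth speaker £137.60: electronic goods → 7.25% → £9.98
Subtotal = £1292.99; tax = £96.25; total due = £1389.24

£1389.24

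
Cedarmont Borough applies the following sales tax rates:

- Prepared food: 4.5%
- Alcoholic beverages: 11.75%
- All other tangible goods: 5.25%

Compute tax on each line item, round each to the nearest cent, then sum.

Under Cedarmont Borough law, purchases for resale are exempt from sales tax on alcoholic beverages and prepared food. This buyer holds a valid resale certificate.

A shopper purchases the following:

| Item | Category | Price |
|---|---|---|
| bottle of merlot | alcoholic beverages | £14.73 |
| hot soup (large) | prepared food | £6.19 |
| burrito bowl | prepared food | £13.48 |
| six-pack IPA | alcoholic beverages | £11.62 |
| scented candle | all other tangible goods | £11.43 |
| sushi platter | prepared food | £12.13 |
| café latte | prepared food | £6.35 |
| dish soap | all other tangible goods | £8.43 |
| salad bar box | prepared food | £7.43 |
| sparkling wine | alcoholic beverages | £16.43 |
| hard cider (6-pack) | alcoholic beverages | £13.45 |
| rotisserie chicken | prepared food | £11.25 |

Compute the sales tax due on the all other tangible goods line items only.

Scented candle £11.43: all other tangible goods → 5.25% → £0.60
Dish soap £8.43: all other tangible goods → 5.25% → £0.44
Tax on all other tangible goods = £0.60 + £0.44 = £1.04

£1.04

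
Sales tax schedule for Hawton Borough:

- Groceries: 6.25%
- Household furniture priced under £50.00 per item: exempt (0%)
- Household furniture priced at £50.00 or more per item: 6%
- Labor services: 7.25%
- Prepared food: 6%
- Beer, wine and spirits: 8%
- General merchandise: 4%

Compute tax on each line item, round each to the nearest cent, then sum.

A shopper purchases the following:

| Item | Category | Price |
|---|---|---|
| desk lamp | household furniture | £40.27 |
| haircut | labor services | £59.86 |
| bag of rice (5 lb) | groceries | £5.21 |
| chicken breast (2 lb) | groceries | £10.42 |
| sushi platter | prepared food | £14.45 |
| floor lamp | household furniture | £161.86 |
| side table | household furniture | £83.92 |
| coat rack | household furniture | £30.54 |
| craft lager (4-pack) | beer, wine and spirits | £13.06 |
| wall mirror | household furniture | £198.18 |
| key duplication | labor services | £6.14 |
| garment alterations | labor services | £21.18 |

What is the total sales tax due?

Desk lamp £40.27: household furniture, under £50.00 → 0% → £0.00
Haircut £59.86: labor services → 7.25% → £4.34
Bag of rice (5 lb) £5.21: groceries → 6.25% → £0.33
Chicken breast (2 lb) £10.42: groceries → 6.25% → £0.65
Sushi platter £14.45: prepared food → 6% → £0.87
Floor lamp £161.86: household furniture, £50.00 or more → 6% → £9.71
Side table £83.92: household furniture, £50.00 or more → 6% → £5.04
Coat rack £30.54: household furniture, under £50.00 → 0% → £0.00
Craft lager (4-pack) £13.06: beer, wine and spirits → 8% → £1.04
Wall mirror £198.18: household furniture, £50.00 or more → 6% → £11.89
Key duplication £6.14: labor services → 7.25% → £0.45
Garment alterations £21.18: labor services → 7.25% → £1.54
Total tax = £4.34 + £0.33 + £0.65 + £0.87 + £9.71 + £5.04 + £1.04 + £11.89 + £0.45 + £1.54 = £35.86

£35.86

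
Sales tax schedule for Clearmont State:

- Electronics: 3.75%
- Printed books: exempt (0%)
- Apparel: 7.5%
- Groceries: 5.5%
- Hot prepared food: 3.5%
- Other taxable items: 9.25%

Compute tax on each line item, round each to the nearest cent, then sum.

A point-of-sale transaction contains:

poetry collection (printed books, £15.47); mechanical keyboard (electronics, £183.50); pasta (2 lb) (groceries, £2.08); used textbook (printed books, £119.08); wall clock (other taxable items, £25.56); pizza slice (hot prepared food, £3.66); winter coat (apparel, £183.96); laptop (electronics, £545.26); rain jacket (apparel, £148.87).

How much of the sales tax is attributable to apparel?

£24.97

Winter coat £183.96: apparel → 7.5% → £13.80
Rain jacket £148.87: apparel → 7.5% → £11.17
Tax on apparel = £13.80 + £11.17 = £24.97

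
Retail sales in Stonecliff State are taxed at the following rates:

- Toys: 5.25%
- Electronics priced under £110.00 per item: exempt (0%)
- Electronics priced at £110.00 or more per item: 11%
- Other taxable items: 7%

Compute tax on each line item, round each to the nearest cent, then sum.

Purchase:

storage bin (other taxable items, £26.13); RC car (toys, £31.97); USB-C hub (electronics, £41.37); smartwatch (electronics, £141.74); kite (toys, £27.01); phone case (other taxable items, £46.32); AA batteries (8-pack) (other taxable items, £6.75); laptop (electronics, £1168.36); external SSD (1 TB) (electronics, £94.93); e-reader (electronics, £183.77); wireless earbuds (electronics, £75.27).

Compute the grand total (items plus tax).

Storage bin £26.13: other taxable items → 7% → £1.83
RC car £31.97: toys → 5.25% → £1.68
USB-C hub £41.37: electronics, under £110.00 → 0% → £0.00
Smartwatch £141.74: electronics, £110.00 or more → 11% → £15.59
Kite £27.01: toys → 5.25% → £1.42
Phone case £46.32: other taxable items → 7% → £3.24
AA batteries (8-pack) £6.75: other taxable items → 7% → £0.47
Laptop £1168.36: electronics, £110.00 or more → 11% → £128.52
External SSD (1 TB) £94.93: electronics, under £110.00 → 0% → £0.00
E-reader £183.77: electronics, £110.00 or more → 11% → £20.21
Wireless earbuds £75.27: electronics, under £110.00 → 0% → £0.00
Subtotal = £1843.62; tax = £172.96; total due = £2016.58

£2016.58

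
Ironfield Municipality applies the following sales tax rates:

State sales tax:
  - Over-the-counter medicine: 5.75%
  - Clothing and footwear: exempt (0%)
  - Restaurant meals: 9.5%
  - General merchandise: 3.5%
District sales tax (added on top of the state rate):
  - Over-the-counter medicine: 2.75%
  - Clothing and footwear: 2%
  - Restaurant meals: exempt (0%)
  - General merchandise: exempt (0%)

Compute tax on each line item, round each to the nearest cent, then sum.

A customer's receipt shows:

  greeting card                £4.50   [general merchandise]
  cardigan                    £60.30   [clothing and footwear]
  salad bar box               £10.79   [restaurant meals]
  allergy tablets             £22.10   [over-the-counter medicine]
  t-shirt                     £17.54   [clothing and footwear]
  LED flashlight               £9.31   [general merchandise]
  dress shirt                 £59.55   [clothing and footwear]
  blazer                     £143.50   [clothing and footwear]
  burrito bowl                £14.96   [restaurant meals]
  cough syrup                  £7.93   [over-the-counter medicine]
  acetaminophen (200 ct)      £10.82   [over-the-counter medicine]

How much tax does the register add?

Greeting card £4.50: general merchandise → 3.5% + 0% district = 3.5% → £0.16
Cardigan £60.30: clothing and footwear → 0% + 2% district = 2% → £1.21
Salad bar box £10.79: restaurant meals → 9.5% + 0% district = 9.5% → £1.03
Allergy tablets £22.10: over-the-counter medicine → 5.75% + 2.75% district = 8.5% → £1.88
T-shirt £17.54: clothing and footwear → 0% + 2% district = 2% → £0.35
LED flashlight £9.31: general merchandise → 3.5% + 0% district = 3.5% → £0.33
Dress shirt £59.55: clothing and footwear → 0% + 2% district = 2% → £1.19
Blazer £143.50: clothing and footwear → 0% + 2% district = 2% → £2.87
Burrito bowl £14.96: restaurant meals → 9.5% + 0% district = 9.5% → £1.42
Cough syrup £7.93: over-the-counter medicine → 5.75% + 2.75% district = 8.5% → £0.67
Acetaminophen (200 ct) £10.82: over-the-counter medicine → 5.75% + 2.75% district = 8.5% → £0.92
Total tax = £0.16 + £1.21 + £1.03 + £1.88 + £0.35 + £0.33 + £1.19 + £2.87 + £1.42 + £0.67 + £0.92 = £12.03

£12.03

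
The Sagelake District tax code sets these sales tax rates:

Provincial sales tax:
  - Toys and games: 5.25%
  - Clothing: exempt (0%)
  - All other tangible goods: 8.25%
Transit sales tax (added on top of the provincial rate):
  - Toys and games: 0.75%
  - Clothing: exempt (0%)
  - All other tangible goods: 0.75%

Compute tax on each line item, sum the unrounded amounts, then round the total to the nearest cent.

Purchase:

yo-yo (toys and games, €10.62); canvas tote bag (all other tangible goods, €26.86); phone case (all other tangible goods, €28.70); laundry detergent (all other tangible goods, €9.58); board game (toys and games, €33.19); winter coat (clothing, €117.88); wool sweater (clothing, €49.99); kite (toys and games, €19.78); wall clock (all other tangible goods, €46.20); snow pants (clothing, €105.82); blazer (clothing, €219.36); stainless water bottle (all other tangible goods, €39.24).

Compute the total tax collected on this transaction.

Yo-yo €10.62: toys and games → 5.25% + 0.75% transit = 6% → €0.6372
Canvas tote bag €26.86: all other tangible goods → 8.25% + 0.75% transit = 9% → €2.4174
Phone case €28.70: all other tangible goods → 8.25% + 0.75% transit = 9% → €2.583
Laundry detergent €9.58: all other tangible goods → 8.25% + 0.75% transit = 9% → €0.8622
Board game €33.19: toys and games → 5.25% + 0.75% transit = 6% → €1.9914
Winter coat €117.88: clothing → 0% + 0% transit = 0% → €0.00
Wool sweater €49.99: clothing → 0% + 0% transit = 0% → €0.00
Kite €19.78: toys and games → 5.25% + 0.75% transit = 6% → €1.1868
Wall clock €46.20: all other tangible goods → 8.25% + 0.75% transit = 9% → €4.158
Snow pants €105.82: clothing → 0% + 0% transit = 0% → €0.00
Blazer €219.36: clothing → 0% + 0% transit = 0% → €0.00
Stainless water bottle €39.24: all other tangible goods → 8.25% + 0.75% transit = 9% → €3.5316
Unrounded tax sum = €17.3676 → €17.37

€17.37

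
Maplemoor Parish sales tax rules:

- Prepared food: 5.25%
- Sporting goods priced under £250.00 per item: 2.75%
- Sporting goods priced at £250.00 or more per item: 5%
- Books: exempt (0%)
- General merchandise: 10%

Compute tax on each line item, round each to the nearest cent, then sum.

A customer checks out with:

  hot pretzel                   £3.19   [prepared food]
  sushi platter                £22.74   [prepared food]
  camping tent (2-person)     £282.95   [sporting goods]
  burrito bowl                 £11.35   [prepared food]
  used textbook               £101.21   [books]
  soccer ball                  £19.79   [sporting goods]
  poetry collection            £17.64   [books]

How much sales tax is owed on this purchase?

Hot pretzel £3.19: prepared food → 5.25% → £0.17
Sushi platter £22.74: prepared food → 5.25% → £1.19
Camping tent (2-person) £282.95: sporting goods, £250.00 or more → 5% → £14.15
Burrito bowl £11.35: prepared food → 5.25% → £0.60
Used textbook £101.21: books → 0% → £0.00
Soccer ball £19.79: sporting goods, under £250.00 → 2.75% → £0.54
Poetry collection £17.64: books → 0% → £0.00
Total tax = £0.17 + £1.19 + £14.15 + £0.60 + £0.54 = £16.65

£16.65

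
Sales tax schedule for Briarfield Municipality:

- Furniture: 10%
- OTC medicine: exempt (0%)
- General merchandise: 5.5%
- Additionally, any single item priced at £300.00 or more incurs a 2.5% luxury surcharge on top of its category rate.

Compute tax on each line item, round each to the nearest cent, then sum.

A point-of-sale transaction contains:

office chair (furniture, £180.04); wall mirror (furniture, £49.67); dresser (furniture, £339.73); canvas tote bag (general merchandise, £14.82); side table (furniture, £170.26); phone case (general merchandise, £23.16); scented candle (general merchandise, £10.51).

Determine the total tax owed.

Office chair £180.04: furniture → 10% → £18.00
Wall mirror £49.67: furniture → 10% → £4.97
Dresser £339.73: furniture → 10% + 2.5% surcharge = 12.5% → £42.47
Canvas tote bag £14.82: general merchandise → 5.5% → £0.82
Side table £170.26: furniture → 10% → £17.03
Phone case £23.16: general merchandise → 5.5% → £1.27
Scented candle £10.51: general merchandise → 5.5% → £0.58
Total tax = £18.00 + £4.97 + £42.47 + £0.82 + £17.03 + £1.27 + £0.58 = £85.14

£85.14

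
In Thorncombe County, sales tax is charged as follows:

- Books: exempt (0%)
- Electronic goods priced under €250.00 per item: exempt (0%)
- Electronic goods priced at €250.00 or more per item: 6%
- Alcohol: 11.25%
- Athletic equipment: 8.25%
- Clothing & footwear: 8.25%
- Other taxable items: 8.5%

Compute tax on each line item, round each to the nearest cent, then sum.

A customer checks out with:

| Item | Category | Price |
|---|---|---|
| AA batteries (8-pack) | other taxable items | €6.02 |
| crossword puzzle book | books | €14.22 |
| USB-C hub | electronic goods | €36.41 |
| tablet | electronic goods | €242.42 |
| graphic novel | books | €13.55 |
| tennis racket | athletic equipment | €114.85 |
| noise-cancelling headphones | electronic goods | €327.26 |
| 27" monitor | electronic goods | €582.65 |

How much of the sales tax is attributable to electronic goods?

€54.60

USB-C hub €36.41: electronic goods, under €250.00 → 0% → €0.00
Tablet €242.42: electronic goods, under €250.00 → 0% → €0.00
Noise-cancelling headphones €327.26: electronic goods, €250.00 or more → 6% → €19.64
27" monitor €582.65: electronic goods, €250.00 or more → 6% → €34.96
Tax on electronic goods = €0.00 + €0.00 + €19.64 + €34.96 = €54.60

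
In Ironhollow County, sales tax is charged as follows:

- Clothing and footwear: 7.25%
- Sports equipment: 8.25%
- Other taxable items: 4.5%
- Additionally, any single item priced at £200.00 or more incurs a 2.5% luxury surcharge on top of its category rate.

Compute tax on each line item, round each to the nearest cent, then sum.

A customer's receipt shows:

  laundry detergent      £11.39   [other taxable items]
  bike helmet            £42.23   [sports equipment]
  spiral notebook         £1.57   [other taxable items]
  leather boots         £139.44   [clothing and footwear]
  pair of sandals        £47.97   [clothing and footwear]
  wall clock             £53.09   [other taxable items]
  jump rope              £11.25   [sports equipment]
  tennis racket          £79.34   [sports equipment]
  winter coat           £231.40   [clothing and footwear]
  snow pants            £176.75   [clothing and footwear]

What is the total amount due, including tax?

£857.32

Laundry detergent £11.39: other taxable items → 4.5% → £0.51
Bike helmet £42.23: sports equipment → 8.25% → £3.48
Spiral notebook £1.57: other taxable items → 4.5% → £0.07
Leather boots £139.44: clothing and footwear → 7.25% → £10.11
Pair of sandals £47.97: clothing and footwear → 7.25% → £3.48
Wall clock £53.09: other taxable items → 4.5% → £2.39
Jump rope £11.25: sports equipment → 8.25% → £0.93
Tennis racket £79.34: sports equipment → 8.25% → £6.55
Winter coat £231.40: clothing and footwear → 7.25% + 2.5% surcharge = 9.75% → £22.56
Snow pants £176.75: clothing and footwear → 7.25% → £12.81
Subtotal = £794.43; tax = £62.89; total due = £857.32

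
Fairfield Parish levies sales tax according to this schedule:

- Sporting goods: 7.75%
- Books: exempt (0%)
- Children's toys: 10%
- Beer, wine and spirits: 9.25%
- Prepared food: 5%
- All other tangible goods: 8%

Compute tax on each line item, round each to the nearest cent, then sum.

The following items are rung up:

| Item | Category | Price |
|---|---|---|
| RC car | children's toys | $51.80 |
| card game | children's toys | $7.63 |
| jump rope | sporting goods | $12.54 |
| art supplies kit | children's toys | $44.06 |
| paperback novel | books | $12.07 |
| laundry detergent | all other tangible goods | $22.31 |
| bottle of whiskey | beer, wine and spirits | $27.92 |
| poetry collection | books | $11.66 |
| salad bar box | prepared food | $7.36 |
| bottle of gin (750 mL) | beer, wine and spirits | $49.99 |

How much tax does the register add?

RC car $51.80: children's toys → 10% → $5.18
Card game $7.63: children's toys → 10% → $0.76
Jump rope $12.54: sporting goods → 7.75% → $0.97
Art supplies kit $44.06: children's toys → 10% → $4.41
Paperback novel $12.07: books → 0% → $0.00
Laundry detergent $22.31: all other tangible goods → 8% → $1.78
Bottle of whiskey $27.92: beer, wine and spirits → 9.25% → $2.58
Poetry collection $11.66: books → 0% → $0.00
Salad bar box $7.36: prepared food → 5% → $0.37
Bottle of gin (750 mL) $49.99: beer, wine and spirits → 9.25% → $4.62
Total tax = $5.18 + $0.76 + $0.97 + $4.41 + $1.78 + $2.58 + $0.37 + $4.62 = $20.67

$20.67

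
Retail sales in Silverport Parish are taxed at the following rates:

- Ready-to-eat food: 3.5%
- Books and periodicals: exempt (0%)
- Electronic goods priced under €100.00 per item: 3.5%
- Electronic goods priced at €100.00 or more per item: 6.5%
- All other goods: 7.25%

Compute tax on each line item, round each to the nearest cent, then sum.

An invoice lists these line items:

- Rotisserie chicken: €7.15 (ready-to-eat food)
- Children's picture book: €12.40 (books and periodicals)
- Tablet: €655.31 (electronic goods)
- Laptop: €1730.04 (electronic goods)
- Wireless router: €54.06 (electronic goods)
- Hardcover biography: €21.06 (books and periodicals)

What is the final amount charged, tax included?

€2637.21

Rotisserie chicken €7.15: ready-to-eat food → 3.5% → €0.25
Children's picture book €12.40: books and periodicals → 0% → €0.00
Tablet €655.31: electronic goods, €100.00 or more → 6.5% → €42.60
Laptop €1730.04: electronic goods, €100.00 or more → 6.5% → €112.45
Wireless router €54.06: electronic goods, under €100.00 → 3.5% → €1.89
Hardcover biography €21.06: books and periodicals → 0% → €0.00
Subtotal = €2480.02; tax = €157.19; total due = €2637.21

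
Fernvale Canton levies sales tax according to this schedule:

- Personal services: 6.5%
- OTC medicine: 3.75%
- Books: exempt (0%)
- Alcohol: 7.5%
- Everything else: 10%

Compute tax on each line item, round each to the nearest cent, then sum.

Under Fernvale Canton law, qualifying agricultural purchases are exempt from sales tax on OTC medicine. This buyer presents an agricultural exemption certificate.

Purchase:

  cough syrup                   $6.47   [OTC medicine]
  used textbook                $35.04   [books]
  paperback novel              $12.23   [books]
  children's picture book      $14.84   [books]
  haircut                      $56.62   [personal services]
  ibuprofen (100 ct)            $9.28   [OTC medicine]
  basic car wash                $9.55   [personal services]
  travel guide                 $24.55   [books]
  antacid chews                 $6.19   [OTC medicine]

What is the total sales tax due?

Cough syrup $6.47: OTC medicine, buyer-exempt → 0% → $0.00
Used textbook $35.04: books → 0% → $0.00
Paperback novel $12.23: books → 0% → $0.00
Children's picture book $14.84: books → 0% → $0.00
Haircut $56.62: personal services → 6.5% → $3.68
Ibuprofen (100 ct) $9.28: OTC medicine, buyer-exempt → 0% → $0.00
Basic car wash $9.55: personal services → 6.5% → $0.62
Travel guide $24.55: books → 0% → $0.00
Antacid chews $6.19: OTC medicine, buyer-exempt → 0% → $0.00
Total tax = $3.68 + $0.62 = $4.30

$4.30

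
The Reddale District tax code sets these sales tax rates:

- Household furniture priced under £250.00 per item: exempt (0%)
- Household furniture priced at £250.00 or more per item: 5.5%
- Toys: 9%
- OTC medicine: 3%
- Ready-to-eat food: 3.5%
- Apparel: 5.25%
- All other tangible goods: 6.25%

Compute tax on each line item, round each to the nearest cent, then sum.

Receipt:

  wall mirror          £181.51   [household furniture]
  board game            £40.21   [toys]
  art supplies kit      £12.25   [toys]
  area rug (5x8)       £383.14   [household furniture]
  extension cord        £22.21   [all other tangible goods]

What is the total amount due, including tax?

Wall mirror £181.51: household furniture, under £250.00 → 0% → £0.00
Board game £40.21: toys → 9% → £3.62
Art supplies kit £12.25: toys → 9% → £1.10
Area rug (5x8) £383.14: household furniture, £250.00 or more → 5.5% → £21.07
Extension cord £22.21: all other tangible goods → 6.25% → £1.39
Subtotal = £639.32; tax = £27.18; total due = £666.50

£666.50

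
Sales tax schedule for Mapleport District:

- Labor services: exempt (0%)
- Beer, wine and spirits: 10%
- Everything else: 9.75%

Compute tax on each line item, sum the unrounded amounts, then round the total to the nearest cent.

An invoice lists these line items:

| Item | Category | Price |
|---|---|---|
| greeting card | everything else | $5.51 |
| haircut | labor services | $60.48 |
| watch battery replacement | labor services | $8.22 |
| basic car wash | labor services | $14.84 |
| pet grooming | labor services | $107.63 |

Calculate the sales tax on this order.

$0.54

Greeting card $5.51: everything else → 9.75% → $0.537225
Haircut $60.48: labor services → 0% → $0.00
Watch battery replacement $8.22: labor services → 0% → $0.00
Basic car wash $14.84: labor services → 0% → $0.00
Pet grooming $107.63: labor services → 0% → $0.00
Unrounded tax sum = $0.537225 → $0.54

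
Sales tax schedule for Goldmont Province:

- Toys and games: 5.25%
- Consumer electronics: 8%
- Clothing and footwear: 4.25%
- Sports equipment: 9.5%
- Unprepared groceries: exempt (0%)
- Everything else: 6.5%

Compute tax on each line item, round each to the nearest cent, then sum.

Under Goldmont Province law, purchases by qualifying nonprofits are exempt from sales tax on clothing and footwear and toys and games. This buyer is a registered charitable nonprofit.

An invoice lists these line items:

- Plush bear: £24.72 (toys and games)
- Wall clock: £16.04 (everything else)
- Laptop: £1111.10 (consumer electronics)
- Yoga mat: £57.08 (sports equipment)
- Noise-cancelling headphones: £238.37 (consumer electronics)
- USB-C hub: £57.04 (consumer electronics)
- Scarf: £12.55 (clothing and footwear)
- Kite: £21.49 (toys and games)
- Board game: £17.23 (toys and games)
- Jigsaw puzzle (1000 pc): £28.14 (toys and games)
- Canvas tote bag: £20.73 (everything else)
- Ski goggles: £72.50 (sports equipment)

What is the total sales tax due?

Plush bear £24.72: toys and games, buyer-exempt → 0% → £0.00
Wall clock £16.04: everything else → 6.5% → £1.04
Laptop £1111.10: consumer electronics → 8% → £88.89
Yoga mat £57.08: sports equipment → 9.5% → £5.42
Noise-cancelling headphones £238.37: consumer electronics → 8% → £19.07
USB-C hub £57.04: consumer electronics → 8% → £4.56
Scarf £12.55: clothing and footwear, buyer-exempt → 0% → £0.00
Kite £21.49: toys and games, buyer-exempt → 0% → £0.00
Board game £17.23: toys and games, buyer-exempt → 0% → £0.00
Jigsaw puzzle (1000 pc) £28.14: toys and games, buyer-exempt → 0% → £0.00
Canvas tote bag £20.73: everything else → 6.5% → £1.35
Ski goggles £72.50: sports equipment → 9.5% → £6.89
Total tax = £1.04 + £88.89 + £5.42 + £19.07 + £4.56 + £1.35 + £6.89 = £127.22

£127.22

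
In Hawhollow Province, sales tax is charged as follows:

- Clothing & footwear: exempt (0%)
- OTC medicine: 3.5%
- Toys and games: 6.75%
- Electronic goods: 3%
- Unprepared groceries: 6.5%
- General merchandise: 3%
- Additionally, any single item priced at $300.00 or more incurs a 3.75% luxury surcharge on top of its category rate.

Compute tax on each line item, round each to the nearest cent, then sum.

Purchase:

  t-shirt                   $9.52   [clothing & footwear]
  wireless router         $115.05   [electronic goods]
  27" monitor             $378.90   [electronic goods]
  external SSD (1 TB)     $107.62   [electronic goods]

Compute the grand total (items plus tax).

T-shirt $9.52: clothing & footwear → 0% → $0.00
Wireless router $115.05: electronic goods → 3% → $3.45
27" monitor $378.90: electronic goods → 3% + 3.75% surcharge = 6.75% → $25.58
External SSD (1 TB) $107.62: electronic goods → 3% → $3.23
Subtotal = $611.09; tax = $32.26; total due = $643.35

$643.35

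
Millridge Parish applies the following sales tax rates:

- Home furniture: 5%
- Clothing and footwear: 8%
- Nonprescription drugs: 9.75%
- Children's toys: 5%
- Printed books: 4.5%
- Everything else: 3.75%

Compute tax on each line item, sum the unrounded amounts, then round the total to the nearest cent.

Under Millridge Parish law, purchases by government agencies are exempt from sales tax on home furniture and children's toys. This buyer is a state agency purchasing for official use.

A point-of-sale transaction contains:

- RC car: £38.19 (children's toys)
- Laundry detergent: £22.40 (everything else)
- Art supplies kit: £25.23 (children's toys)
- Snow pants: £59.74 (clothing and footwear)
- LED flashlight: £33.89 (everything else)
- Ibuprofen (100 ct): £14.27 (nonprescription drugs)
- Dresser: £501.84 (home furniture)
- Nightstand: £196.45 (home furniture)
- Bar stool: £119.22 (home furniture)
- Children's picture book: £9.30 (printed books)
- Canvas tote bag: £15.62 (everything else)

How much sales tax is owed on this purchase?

RC car £38.19: children's toys, buyer-exempt → 0% → £0.00
Laundry detergent £22.40: everything else → 3.75% → £0.84
Art supplies kit £25.23: children's toys, buyer-exempt → 0% → £0.00
Snow pants £59.74: clothing and footwear → 8% → £4.7792
LED flashlight £33.89: everything else → 3.75% → £1.270875
Ibuprofen (100 ct) £14.27: nonprescription drugs → 9.75% → £1.391325
Dresser £501.84: home furniture, buyer-exempt → 0% → £0.00
Nightstand £196.45: home furniture, buyer-exempt → 0% → £0.00
Bar stool £119.22: home furniture, buyer-exempt → 0% → £0.00
Children's picture book £9.30: printed books → 4.5% → £0.4185
Canvas tote bag £15.62: everything else → 3.75% → £0.58575
Unrounded tax sum = £9.28565 → £9.29

£9.29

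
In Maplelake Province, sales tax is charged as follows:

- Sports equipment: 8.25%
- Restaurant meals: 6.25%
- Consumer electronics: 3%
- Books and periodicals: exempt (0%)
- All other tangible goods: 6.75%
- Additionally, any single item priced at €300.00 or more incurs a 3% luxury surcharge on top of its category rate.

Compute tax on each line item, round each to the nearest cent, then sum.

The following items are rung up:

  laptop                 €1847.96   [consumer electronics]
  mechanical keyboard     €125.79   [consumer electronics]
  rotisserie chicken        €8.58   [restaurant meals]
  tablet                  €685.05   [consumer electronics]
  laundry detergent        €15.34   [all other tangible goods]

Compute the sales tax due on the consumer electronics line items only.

Laptop €1847.96: consumer electronics → 3% + 3% surcharge = 6% → €110.88
Mechanical keyboard €125.79: consumer electronics → 3% → €3.77
Tablet €685.05: consumer electronics → 3% + 3% surcharge = 6% → €41.10
Tax on consumer electronics = €110.88 + €3.77 + €41.10 = €155.75

€155.75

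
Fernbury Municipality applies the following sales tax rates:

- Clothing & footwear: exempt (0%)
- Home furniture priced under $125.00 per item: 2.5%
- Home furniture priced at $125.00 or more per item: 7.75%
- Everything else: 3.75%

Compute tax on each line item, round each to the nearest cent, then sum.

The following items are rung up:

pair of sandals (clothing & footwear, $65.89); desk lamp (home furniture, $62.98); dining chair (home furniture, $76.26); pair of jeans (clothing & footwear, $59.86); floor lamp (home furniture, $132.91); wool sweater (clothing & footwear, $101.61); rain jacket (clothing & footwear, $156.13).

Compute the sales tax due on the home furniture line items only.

Desk lamp $62.98: home furniture, under $125.00 → 2.5% → $1.57
Dining chair $76.26: home furniture, under $125.00 → 2.5% → $1.91
Floor lamp $132.91: home furniture, $125.00 or more → 7.75% → $10.30
Tax on home furniture = $1.57 + $1.91 + $10.30 = $13.78

$13.78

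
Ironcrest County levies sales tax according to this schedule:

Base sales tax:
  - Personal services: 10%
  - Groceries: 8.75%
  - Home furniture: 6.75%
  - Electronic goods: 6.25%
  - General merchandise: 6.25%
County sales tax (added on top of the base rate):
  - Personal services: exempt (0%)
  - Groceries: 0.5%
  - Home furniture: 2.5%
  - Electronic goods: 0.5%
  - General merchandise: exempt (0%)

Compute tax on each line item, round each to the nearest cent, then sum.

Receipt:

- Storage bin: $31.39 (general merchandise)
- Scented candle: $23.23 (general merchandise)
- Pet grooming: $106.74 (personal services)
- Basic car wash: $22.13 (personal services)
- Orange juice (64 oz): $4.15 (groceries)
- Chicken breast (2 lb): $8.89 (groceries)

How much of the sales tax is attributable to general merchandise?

Storage bin $31.39: general merchandise → 6.25% + 0% county = 6.25% → $1.96
Scented candle $23.23: general merchandise → 6.25% + 0% county = 6.25% → $1.45
Tax on general merchandise = $1.96 + $1.45 = $3.41

$3.41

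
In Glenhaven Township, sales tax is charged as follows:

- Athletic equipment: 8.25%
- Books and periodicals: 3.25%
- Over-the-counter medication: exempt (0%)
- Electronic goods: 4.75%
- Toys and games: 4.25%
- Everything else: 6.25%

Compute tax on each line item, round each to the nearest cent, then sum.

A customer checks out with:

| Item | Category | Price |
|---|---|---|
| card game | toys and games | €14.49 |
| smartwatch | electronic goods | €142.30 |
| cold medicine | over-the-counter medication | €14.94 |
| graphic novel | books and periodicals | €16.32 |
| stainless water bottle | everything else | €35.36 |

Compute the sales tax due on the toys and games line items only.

Card game €14.49: toys and games → 4.25% → €0.62
Tax on toys and games = €0.62

€0.62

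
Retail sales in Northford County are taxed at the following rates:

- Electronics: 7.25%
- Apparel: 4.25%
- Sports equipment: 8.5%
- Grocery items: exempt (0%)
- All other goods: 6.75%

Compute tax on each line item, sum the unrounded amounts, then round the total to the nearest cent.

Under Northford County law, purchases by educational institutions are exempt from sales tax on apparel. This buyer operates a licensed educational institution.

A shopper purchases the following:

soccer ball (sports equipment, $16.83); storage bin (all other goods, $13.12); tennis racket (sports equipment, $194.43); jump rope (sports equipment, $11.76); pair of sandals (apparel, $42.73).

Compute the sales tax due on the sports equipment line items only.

$18.96

Soccer ball $16.83: sports equipment → 8.5% → $1.43055
Tennis racket $194.43: sports equipment → 8.5% → $16.52655
Jump rope $11.76: sports equipment → 8.5% → $0.9996
Tax on sports equipment: unrounded sum = $18.9567 → $18.96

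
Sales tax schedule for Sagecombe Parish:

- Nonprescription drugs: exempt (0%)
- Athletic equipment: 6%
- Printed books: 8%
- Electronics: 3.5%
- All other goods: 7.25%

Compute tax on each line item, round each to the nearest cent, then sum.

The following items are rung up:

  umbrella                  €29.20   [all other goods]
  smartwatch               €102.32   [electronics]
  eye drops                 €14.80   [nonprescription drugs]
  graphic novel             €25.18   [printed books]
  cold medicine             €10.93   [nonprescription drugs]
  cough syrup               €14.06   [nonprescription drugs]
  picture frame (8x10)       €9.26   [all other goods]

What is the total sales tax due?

€8.38

Umbrella €29.20: all other goods → 7.25% → €2.12
Smartwatch €102.32: electronics → 3.5% → €3.58
Eye drops €14.80: nonprescription drugs → 0% → €0.00
Graphic novel €25.18: printed books → 8% → €2.01
Cold medicine €10.93: nonprescription drugs → 0% → €0.00
Cough syrup €14.06: nonprescription drugs → 0% → €0.00
Picture frame (8x10) €9.26: all other goods → 7.25% → €0.67
Total tax = €2.12 + €3.58 + €2.01 + €0.67 = €8.38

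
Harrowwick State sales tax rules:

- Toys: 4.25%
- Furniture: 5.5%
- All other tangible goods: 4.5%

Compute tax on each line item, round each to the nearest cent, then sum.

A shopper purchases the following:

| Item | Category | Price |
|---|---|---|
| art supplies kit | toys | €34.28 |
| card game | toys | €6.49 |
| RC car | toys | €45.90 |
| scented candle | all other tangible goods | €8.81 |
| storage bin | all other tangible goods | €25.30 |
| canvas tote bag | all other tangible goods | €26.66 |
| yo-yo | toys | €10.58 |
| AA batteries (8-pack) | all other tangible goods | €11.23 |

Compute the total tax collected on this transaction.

€7.39

Art supplies kit €34.28: toys → 4.25% → €1.46
Card game €6.49: toys → 4.25% → €0.28
RC car €45.90: toys → 4.25% → €1.95
Scented candle €8.81: all other tangible goods → 4.5% → €0.40
Storage bin €25.30: all other tangible goods → 4.5% → €1.14
Canvas tote bag €26.66: all other tangible goods → 4.5% → €1.20
Yo-yo €10.58: toys → 4.25% → €0.45
AA batteries (8-pack) €11.23: all other tangible goods → 4.5% → €0.51
Total tax = €1.46 + €0.28 + €1.95 + €0.40 + €1.14 + €1.20 + €0.45 + €0.51 = €7.39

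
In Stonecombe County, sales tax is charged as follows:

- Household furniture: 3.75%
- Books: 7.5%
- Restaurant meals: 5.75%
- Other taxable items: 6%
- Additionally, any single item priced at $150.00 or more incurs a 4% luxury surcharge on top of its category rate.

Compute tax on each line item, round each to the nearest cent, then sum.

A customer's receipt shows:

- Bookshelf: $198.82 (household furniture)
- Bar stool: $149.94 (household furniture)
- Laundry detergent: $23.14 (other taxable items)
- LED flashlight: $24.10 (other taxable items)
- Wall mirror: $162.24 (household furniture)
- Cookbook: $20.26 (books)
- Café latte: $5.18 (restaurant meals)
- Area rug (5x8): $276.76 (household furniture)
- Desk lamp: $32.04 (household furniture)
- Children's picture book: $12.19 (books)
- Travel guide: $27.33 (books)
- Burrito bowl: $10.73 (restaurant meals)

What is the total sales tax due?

Bookshelf $198.82: household furniture → 3.75% + 4% surcharge = 7.75% → $15.41
Bar stool $149.94: household furniture → 3.75% → $5.62
Laundry detergent $23.14: other taxable items → 6% → $1.39
LED flashlight $24.10: other taxable items → 6% → $1.45
Wall mirror $162.24: household furniture → 3.75% + 4% surcharge = 7.75% → $12.57
Cookbook $20.26: books → 7.5% → $1.52
Café latte $5.18: restaurant meals → 5.75% → $0.30
Area rug (5x8) $276.76: household furniture → 3.75% + 4% surcharge = 7.75% → $21.45
Desk lamp $32.04: household furniture → 3.75% → $1.20
Children's picture book $12.19: books → 7.5% → $0.91
Travel guide $27.33: books → 7.5% → $2.05
Burrito bowl $10.73: restaurant meals → 5.75% → $0.62
Total tax = $15.41 + $5.62 + $1.39 + $1.45 + $12.57 + $1.52 + $0.30 + $21.45 + $1.20 + $0.91 + $2.05 + $0.62 = $64.49

$64.49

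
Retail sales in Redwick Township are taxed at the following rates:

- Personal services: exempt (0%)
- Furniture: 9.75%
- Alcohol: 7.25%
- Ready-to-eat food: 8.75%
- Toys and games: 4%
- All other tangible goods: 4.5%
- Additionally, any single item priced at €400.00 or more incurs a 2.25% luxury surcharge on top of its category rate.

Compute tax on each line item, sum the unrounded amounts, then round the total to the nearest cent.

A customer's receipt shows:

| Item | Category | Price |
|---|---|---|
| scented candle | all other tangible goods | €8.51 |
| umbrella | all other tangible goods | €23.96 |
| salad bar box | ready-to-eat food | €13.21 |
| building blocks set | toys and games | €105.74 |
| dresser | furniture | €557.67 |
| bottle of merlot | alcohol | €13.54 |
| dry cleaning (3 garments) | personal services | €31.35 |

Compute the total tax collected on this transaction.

Scented candle €8.51: all other tangible goods → 4.5% → €0.38295
Umbrella €23.96: all other tangible goods → 4.5% → €1.0782
Salad bar box €13.21: ready-to-eat food → 8.75% → €1.155875
Building blocks set €105.74: toys and games → 4% → €4.2296
Dresser €557.67: furniture → 9.75% + 2.25% surcharge = 12% → €66.9204
Bottle of merlot €13.54: alcohol → 7.25% → €0.98165
Dry cleaning (3 garments) €31.35: personal services → 0% → €0.00
Unrounded tax sum = €74.748675 → €74.75

€74.75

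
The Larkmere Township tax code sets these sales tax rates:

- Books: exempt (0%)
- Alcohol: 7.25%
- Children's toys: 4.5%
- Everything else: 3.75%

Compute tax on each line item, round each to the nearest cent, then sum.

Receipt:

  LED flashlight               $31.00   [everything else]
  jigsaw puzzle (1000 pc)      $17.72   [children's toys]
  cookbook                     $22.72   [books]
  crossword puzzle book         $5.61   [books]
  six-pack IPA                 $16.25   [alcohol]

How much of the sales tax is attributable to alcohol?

$1.18

Six-pack IPA $16.25: alcohol → 7.25% → $1.18
Tax on alcohol = $1.18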